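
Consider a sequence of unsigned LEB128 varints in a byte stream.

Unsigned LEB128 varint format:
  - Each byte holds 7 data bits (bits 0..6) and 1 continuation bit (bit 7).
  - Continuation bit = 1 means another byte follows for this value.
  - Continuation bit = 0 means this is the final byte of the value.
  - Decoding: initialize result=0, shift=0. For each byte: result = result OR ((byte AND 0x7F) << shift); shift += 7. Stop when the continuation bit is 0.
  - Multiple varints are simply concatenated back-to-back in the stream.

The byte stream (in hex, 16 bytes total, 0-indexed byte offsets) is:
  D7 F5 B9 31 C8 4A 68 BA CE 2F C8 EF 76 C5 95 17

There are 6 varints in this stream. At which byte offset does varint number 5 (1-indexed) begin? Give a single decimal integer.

  byte[0]=0xD7 cont=1 payload=0x57=87: acc |= 87<<0 -> acc=87 shift=7
  byte[1]=0xF5 cont=1 payload=0x75=117: acc |= 117<<7 -> acc=15063 shift=14
  byte[2]=0xB9 cont=1 payload=0x39=57: acc |= 57<<14 -> acc=948951 shift=21
  byte[3]=0x31 cont=0 payload=0x31=49: acc |= 49<<21 -> acc=103709399 shift=28 [end]
Varint 1: bytes[0:4] = D7 F5 B9 31 -> value 103709399 (4 byte(s))
  byte[4]=0xC8 cont=1 payload=0x48=72: acc |= 72<<0 -> acc=72 shift=7
  byte[5]=0x4A cont=0 payload=0x4A=74: acc |= 74<<7 -> acc=9544 shift=14 [end]
Varint 2: bytes[4:6] = C8 4A -> value 9544 (2 byte(s))
  byte[6]=0x68 cont=0 payload=0x68=104: acc |= 104<<0 -> acc=104 shift=7 [end]
Varint 3: bytes[6:7] = 68 -> value 104 (1 byte(s))
  byte[7]=0xBA cont=1 payload=0x3A=58: acc |= 58<<0 -> acc=58 shift=7
  byte[8]=0xCE cont=1 payload=0x4E=78: acc |= 78<<7 -> acc=10042 shift=14
  byte[9]=0x2F cont=0 payload=0x2F=47: acc |= 47<<14 -> acc=780090 shift=21 [end]
Varint 4: bytes[7:10] = BA CE 2F -> value 780090 (3 byte(s))
  byte[10]=0xC8 cont=1 payload=0x48=72: acc |= 72<<0 -> acc=72 shift=7
  byte[11]=0xEF cont=1 payload=0x6F=111: acc |= 111<<7 -> acc=14280 shift=14
  byte[12]=0x76 cont=0 payload=0x76=118: acc |= 118<<14 -> acc=1947592 shift=21 [end]
Varint 5: bytes[10:13] = C8 EF 76 -> value 1947592 (3 byte(s))
  byte[13]=0xC5 cont=1 payload=0x45=69: acc |= 69<<0 -> acc=69 shift=7
  byte[14]=0x95 cont=1 payload=0x15=21: acc |= 21<<7 -> acc=2757 shift=14
  byte[15]=0x17 cont=0 payload=0x17=23: acc |= 23<<14 -> acc=379589 shift=21 [end]
Varint 6: bytes[13:16] = C5 95 17 -> value 379589 (3 byte(s))

Answer: 10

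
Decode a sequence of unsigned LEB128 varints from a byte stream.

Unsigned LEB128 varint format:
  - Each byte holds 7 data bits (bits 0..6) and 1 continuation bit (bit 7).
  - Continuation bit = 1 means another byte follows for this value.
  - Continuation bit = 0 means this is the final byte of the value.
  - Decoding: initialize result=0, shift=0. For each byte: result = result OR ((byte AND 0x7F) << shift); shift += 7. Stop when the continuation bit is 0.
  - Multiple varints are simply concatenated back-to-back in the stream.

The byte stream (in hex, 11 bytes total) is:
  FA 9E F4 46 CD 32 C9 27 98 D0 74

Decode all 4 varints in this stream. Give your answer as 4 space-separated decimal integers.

Answer: 148705146 6477 5065 1910808

Derivation:
  byte[0]=0xFA cont=1 payload=0x7A=122: acc |= 122<<0 -> acc=122 shift=7
  byte[1]=0x9E cont=1 payload=0x1E=30: acc |= 30<<7 -> acc=3962 shift=14
  byte[2]=0xF4 cont=1 payload=0x74=116: acc |= 116<<14 -> acc=1904506 shift=21
  byte[3]=0x46 cont=0 payload=0x46=70: acc |= 70<<21 -> acc=148705146 shift=28 [end]
Varint 1: bytes[0:4] = FA 9E F4 46 -> value 148705146 (4 byte(s))
  byte[4]=0xCD cont=1 payload=0x4D=77: acc |= 77<<0 -> acc=77 shift=7
  byte[5]=0x32 cont=0 payload=0x32=50: acc |= 50<<7 -> acc=6477 shift=14 [end]
Varint 2: bytes[4:6] = CD 32 -> value 6477 (2 byte(s))
  byte[6]=0xC9 cont=1 payload=0x49=73: acc |= 73<<0 -> acc=73 shift=7
  byte[7]=0x27 cont=0 payload=0x27=39: acc |= 39<<7 -> acc=5065 shift=14 [end]
Varint 3: bytes[6:8] = C9 27 -> value 5065 (2 byte(s))
  byte[8]=0x98 cont=1 payload=0x18=24: acc |= 24<<0 -> acc=24 shift=7
  byte[9]=0xD0 cont=1 payload=0x50=80: acc |= 80<<7 -> acc=10264 shift=14
  byte[10]=0x74 cont=0 payload=0x74=116: acc |= 116<<14 -> acc=1910808 shift=21 [end]
Varint 4: bytes[8:11] = 98 D0 74 -> value 1910808 (3 byte(s))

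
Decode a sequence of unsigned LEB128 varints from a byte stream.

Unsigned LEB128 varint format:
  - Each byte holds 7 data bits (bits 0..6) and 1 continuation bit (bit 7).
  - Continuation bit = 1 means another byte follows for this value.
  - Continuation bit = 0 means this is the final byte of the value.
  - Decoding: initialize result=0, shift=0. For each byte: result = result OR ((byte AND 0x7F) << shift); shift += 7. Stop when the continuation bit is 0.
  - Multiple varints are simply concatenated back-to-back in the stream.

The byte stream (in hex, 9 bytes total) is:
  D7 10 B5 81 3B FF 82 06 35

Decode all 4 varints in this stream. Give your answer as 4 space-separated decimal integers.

Answer: 2135 966837 98687 53

Derivation:
  byte[0]=0xD7 cont=1 payload=0x57=87: acc |= 87<<0 -> acc=87 shift=7
  byte[1]=0x10 cont=0 payload=0x10=16: acc |= 16<<7 -> acc=2135 shift=14 [end]
Varint 1: bytes[0:2] = D7 10 -> value 2135 (2 byte(s))
  byte[2]=0xB5 cont=1 payload=0x35=53: acc |= 53<<0 -> acc=53 shift=7
  byte[3]=0x81 cont=1 payload=0x01=1: acc |= 1<<7 -> acc=181 shift=14
  byte[4]=0x3B cont=0 payload=0x3B=59: acc |= 59<<14 -> acc=966837 shift=21 [end]
Varint 2: bytes[2:5] = B5 81 3B -> value 966837 (3 byte(s))
  byte[5]=0xFF cont=1 payload=0x7F=127: acc |= 127<<0 -> acc=127 shift=7
  byte[6]=0x82 cont=1 payload=0x02=2: acc |= 2<<7 -> acc=383 shift=14
  byte[7]=0x06 cont=0 payload=0x06=6: acc |= 6<<14 -> acc=98687 shift=21 [end]
Varint 3: bytes[5:8] = FF 82 06 -> value 98687 (3 byte(s))
  byte[8]=0x35 cont=0 payload=0x35=53: acc |= 53<<0 -> acc=53 shift=7 [end]
Varint 4: bytes[8:9] = 35 -> value 53 (1 byte(s))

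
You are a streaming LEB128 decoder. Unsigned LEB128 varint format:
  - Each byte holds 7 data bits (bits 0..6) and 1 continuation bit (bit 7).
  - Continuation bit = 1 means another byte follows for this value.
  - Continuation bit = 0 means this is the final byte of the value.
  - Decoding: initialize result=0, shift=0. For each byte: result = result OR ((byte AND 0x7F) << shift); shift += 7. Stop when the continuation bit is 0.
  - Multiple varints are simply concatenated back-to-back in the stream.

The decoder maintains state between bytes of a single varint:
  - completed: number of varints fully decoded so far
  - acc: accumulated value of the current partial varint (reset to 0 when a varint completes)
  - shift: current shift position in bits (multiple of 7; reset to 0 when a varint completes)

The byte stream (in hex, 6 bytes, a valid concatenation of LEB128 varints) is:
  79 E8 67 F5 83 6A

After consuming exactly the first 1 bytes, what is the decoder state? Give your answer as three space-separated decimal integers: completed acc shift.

Answer: 1 0 0

Derivation:
byte[0]=0x79 cont=0 payload=0x79: varint #1 complete (value=121); reset -> completed=1 acc=0 shift=0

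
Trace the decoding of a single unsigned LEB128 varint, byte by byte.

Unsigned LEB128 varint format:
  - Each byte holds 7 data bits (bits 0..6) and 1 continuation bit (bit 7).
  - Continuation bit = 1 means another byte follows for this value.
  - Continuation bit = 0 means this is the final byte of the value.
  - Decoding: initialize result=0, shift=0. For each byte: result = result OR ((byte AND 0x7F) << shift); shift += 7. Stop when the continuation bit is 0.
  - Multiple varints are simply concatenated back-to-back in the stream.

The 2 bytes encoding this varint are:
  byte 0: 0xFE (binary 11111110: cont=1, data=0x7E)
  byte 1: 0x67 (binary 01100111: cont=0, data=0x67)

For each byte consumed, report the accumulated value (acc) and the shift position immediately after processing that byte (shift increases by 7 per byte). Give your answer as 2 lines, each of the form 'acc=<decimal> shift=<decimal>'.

Answer: acc=126 shift=7
acc=13310 shift=14

Derivation:
byte 0=0xFE: payload=0x7E=126, contrib = 126<<0 = 126; acc -> 126, shift -> 7
byte 1=0x67: payload=0x67=103, contrib = 103<<7 = 13184; acc -> 13310, shift -> 14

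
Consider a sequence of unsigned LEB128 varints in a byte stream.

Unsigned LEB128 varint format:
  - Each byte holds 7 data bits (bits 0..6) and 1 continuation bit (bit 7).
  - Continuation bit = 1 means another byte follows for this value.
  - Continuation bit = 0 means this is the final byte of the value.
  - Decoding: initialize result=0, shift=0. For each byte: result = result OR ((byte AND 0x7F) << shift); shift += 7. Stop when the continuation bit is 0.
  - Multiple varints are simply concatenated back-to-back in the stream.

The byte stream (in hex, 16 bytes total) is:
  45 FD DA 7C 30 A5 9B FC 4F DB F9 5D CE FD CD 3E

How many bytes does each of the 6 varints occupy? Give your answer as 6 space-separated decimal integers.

Answer: 1 3 1 4 3 4

Derivation:
  byte[0]=0x45 cont=0 payload=0x45=69: acc |= 69<<0 -> acc=69 shift=7 [end]
Varint 1: bytes[0:1] = 45 -> value 69 (1 byte(s))
  byte[1]=0xFD cont=1 payload=0x7D=125: acc |= 125<<0 -> acc=125 shift=7
  byte[2]=0xDA cont=1 payload=0x5A=90: acc |= 90<<7 -> acc=11645 shift=14
  byte[3]=0x7C cont=0 payload=0x7C=124: acc |= 124<<14 -> acc=2043261 shift=21 [end]
Varint 2: bytes[1:4] = FD DA 7C -> value 2043261 (3 byte(s))
  byte[4]=0x30 cont=0 payload=0x30=48: acc |= 48<<0 -> acc=48 shift=7 [end]
Varint 3: bytes[4:5] = 30 -> value 48 (1 byte(s))
  byte[5]=0xA5 cont=1 payload=0x25=37: acc |= 37<<0 -> acc=37 shift=7
  byte[6]=0x9B cont=1 payload=0x1B=27: acc |= 27<<7 -> acc=3493 shift=14
  byte[7]=0xFC cont=1 payload=0x7C=124: acc |= 124<<14 -> acc=2035109 shift=21
  byte[8]=0x4F cont=0 payload=0x4F=79: acc |= 79<<21 -> acc=167710117 shift=28 [end]
Varint 4: bytes[5:9] = A5 9B FC 4F -> value 167710117 (4 byte(s))
  byte[9]=0xDB cont=1 payload=0x5B=91: acc |= 91<<0 -> acc=91 shift=7
  byte[10]=0xF9 cont=1 payload=0x79=121: acc |= 121<<7 -> acc=15579 shift=14
  byte[11]=0x5D cont=0 payload=0x5D=93: acc |= 93<<14 -> acc=1539291 shift=21 [end]
Varint 5: bytes[9:12] = DB F9 5D -> value 1539291 (3 byte(s))
  byte[12]=0xCE cont=1 payload=0x4E=78: acc |= 78<<0 -> acc=78 shift=7
  byte[13]=0xFD cont=1 payload=0x7D=125: acc |= 125<<7 -> acc=16078 shift=14
  byte[14]=0xCD cont=1 payload=0x4D=77: acc |= 77<<14 -> acc=1277646 shift=21
  byte[15]=0x3E cont=0 payload=0x3E=62: acc |= 62<<21 -> acc=131301070 shift=28 [end]
Varint 6: bytes[12:16] = CE FD CD 3E -> value 131301070 (4 byte(s))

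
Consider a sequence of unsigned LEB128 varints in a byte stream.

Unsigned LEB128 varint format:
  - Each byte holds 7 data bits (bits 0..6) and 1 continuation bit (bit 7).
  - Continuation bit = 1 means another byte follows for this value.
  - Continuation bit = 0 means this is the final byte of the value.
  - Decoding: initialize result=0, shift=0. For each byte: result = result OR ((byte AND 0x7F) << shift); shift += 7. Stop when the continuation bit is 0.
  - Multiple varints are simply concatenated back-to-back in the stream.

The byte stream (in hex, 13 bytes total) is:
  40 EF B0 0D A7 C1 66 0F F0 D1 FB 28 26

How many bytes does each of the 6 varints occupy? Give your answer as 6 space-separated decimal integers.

Answer: 1 3 3 1 4 1

Derivation:
  byte[0]=0x40 cont=0 payload=0x40=64: acc |= 64<<0 -> acc=64 shift=7 [end]
Varint 1: bytes[0:1] = 40 -> value 64 (1 byte(s))
  byte[1]=0xEF cont=1 payload=0x6F=111: acc |= 111<<0 -> acc=111 shift=7
  byte[2]=0xB0 cont=1 payload=0x30=48: acc |= 48<<7 -> acc=6255 shift=14
  byte[3]=0x0D cont=0 payload=0x0D=13: acc |= 13<<14 -> acc=219247 shift=21 [end]
Varint 2: bytes[1:4] = EF B0 0D -> value 219247 (3 byte(s))
  byte[4]=0xA7 cont=1 payload=0x27=39: acc |= 39<<0 -> acc=39 shift=7
  byte[5]=0xC1 cont=1 payload=0x41=65: acc |= 65<<7 -> acc=8359 shift=14
  byte[6]=0x66 cont=0 payload=0x66=102: acc |= 102<<14 -> acc=1679527 shift=21 [end]
Varint 3: bytes[4:7] = A7 C1 66 -> value 1679527 (3 byte(s))
  byte[7]=0x0F cont=0 payload=0x0F=15: acc |= 15<<0 -> acc=15 shift=7 [end]
Varint 4: bytes[7:8] = 0F -> value 15 (1 byte(s))
  byte[8]=0xF0 cont=1 payload=0x70=112: acc |= 112<<0 -> acc=112 shift=7
  byte[9]=0xD1 cont=1 payload=0x51=81: acc |= 81<<7 -> acc=10480 shift=14
  byte[10]=0xFB cont=1 payload=0x7B=123: acc |= 123<<14 -> acc=2025712 shift=21
  byte[11]=0x28 cont=0 payload=0x28=40: acc |= 40<<21 -> acc=85911792 shift=28 [end]
Varint 5: bytes[8:12] = F0 D1 FB 28 -> value 85911792 (4 byte(s))
  byte[12]=0x26 cont=0 payload=0x26=38: acc |= 38<<0 -> acc=38 shift=7 [end]
Varint 6: bytes[12:13] = 26 -> value 38 (1 byte(s))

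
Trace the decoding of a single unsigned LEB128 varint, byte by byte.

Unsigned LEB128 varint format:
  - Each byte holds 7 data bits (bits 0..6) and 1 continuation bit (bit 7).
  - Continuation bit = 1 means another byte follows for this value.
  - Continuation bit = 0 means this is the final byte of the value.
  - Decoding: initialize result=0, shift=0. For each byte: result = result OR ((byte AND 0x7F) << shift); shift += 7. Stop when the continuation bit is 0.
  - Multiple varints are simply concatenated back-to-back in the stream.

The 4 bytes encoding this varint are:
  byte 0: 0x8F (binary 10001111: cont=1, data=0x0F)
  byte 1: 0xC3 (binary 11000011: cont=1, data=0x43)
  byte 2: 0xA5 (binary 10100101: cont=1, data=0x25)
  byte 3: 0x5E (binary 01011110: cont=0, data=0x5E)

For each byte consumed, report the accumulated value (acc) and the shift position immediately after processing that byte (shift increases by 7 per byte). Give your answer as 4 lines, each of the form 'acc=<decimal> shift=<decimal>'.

byte 0=0x8F: payload=0x0F=15, contrib = 15<<0 = 15; acc -> 15, shift -> 7
byte 1=0xC3: payload=0x43=67, contrib = 67<<7 = 8576; acc -> 8591, shift -> 14
byte 2=0xA5: payload=0x25=37, contrib = 37<<14 = 606208; acc -> 614799, shift -> 21
byte 3=0x5E: payload=0x5E=94, contrib = 94<<21 = 197132288; acc -> 197747087, shift -> 28

Answer: acc=15 shift=7
acc=8591 shift=14
acc=614799 shift=21
acc=197747087 shift=28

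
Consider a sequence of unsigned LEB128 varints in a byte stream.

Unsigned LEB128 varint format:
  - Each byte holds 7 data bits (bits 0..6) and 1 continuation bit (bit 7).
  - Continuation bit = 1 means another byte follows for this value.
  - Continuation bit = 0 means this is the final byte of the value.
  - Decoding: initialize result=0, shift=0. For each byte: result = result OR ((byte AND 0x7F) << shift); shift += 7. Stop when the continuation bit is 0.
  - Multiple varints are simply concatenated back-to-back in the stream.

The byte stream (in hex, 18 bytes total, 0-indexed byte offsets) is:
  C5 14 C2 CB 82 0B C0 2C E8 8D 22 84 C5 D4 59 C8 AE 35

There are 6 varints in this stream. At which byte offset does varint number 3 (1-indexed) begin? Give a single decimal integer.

Answer: 6

Derivation:
  byte[0]=0xC5 cont=1 payload=0x45=69: acc |= 69<<0 -> acc=69 shift=7
  byte[1]=0x14 cont=0 payload=0x14=20: acc |= 20<<7 -> acc=2629 shift=14 [end]
Varint 1: bytes[0:2] = C5 14 -> value 2629 (2 byte(s))
  byte[2]=0xC2 cont=1 payload=0x42=66: acc |= 66<<0 -> acc=66 shift=7
  byte[3]=0xCB cont=1 payload=0x4B=75: acc |= 75<<7 -> acc=9666 shift=14
  byte[4]=0x82 cont=1 payload=0x02=2: acc |= 2<<14 -> acc=42434 shift=21
  byte[5]=0x0B cont=0 payload=0x0B=11: acc |= 11<<21 -> acc=23111106 shift=28 [end]
Varint 2: bytes[2:6] = C2 CB 82 0B -> value 23111106 (4 byte(s))
  byte[6]=0xC0 cont=1 payload=0x40=64: acc |= 64<<0 -> acc=64 shift=7
  byte[7]=0x2C cont=0 payload=0x2C=44: acc |= 44<<7 -> acc=5696 shift=14 [end]
Varint 3: bytes[6:8] = C0 2C -> value 5696 (2 byte(s))
  byte[8]=0xE8 cont=1 payload=0x68=104: acc |= 104<<0 -> acc=104 shift=7
  byte[9]=0x8D cont=1 payload=0x0D=13: acc |= 13<<7 -> acc=1768 shift=14
  byte[10]=0x22 cont=0 payload=0x22=34: acc |= 34<<14 -> acc=558824 shift=21 [end]
Varint 4: bytes[8:11] = E8 8D 22 -> value 558824 (3 byte(s))
  byte[11]=0x84 cont=1 payload=0x04=4: acc |= 4<<0 -> acc=4 shift=7
  byte[12]=0xC5 cont=1 payload=0x45=69: acc |= 69<<7 -> acc=8836 shift=14
  byte[13]=0xD4 cont=1 payload=0x54=84: acc |= 84<<14 -> acc=1385092 shift=21
  byte[14]=0x59 cont=0 payload=0x59=89: acc |= 89<<21 -> acc=188031620 shift=28 [end]
Varint 5: bytes[11:15] = 84 C5 D4 59 -> value 188031620 (4 byte(s))
  byte[15]=0xC8 cont=1 payload=0x48=72: acc |= 72<<0 -> acc=72 shift=7
  byte[16]=0xAE cont=1 payload=0x2E=46: acc |= 46<<7 -> acc=5960 shift=14
  byte[17]=0x35 cont=0 payload=0x35=53: acc |= 53<<14 -> acc=874312 shift=21 [end]
Varint 6: bytes[15:18] = C8 AE 35 -> value 874312 (3 byte(s))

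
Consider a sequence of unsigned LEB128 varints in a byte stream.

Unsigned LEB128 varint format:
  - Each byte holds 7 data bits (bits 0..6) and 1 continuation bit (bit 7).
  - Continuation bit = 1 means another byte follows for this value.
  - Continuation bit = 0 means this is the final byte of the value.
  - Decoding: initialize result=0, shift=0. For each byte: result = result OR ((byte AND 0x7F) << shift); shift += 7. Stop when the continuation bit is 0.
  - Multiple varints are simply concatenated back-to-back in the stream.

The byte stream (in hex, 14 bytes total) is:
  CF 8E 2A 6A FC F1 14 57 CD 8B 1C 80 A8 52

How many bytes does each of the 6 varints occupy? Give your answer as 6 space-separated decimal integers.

Answer: 3 1 3 1 3 3

Derivation:
  byte[0]=0xCF cont=1 payload=0x4F=79: acc |= 79<<0 -> acc=79 shift=7
  byte[1]=0x8E cont=1 payload=0x0E=14: acc |= 14<<7 -> acc=1871 shift=14
  byte[2]=0x2A cont=0 payload=0x2A=42: acc |= 42<<14 -> acc=689999 shift=21 [end]
Varint 1: bytes[0:3] = CF 8E 2A -> value 689999 (3 byte(s))
  byte[3]=0x6A cont=0 payload=0x6A=106: acc |= 106<<0 -> acc=106 shift=7 [end]
Varint 2: bytes[3:4] = 6A -> value 106 (1 byte(s))
  byte[4]=0xFC cont=1 payload=0x7C=124: acc |= 124<<0 -> acc=124 shift=7
  byte[5]=0xF1 cont=1 payload=0x71=113: acc |= 113<<7 -> acc=14588 shift=14
  byte[6]=0x14 cont=0 payload=0x14=20: acc |= 20<<14 -> acc=342268 shift=21 [end]
Varint 3: bytes[4:7] = FC F1 14 -> value 342268 (3 byte(s))
  byte[7]=0x57 cont=0 payload=0x57=87: acc |= 87<<0 -> acc=87 shift=7 [end]
Varint 4: bytes[7:8] = 57 -> value 87 (1 byte(s))
  byte[8]=0xCD cont=1 payload=0x4D=77: acc |= 77<<0 -> acc=77 shift=7
  byte[9]=0x8B cont=1 payload=0x0B=11: acc |= 11<<7 -> acc=1485 shift=14
  byte[10]=0x1C cont=0 payload=0x1C=28: acc |= 28<<14 -> acc=460237 shift=21 [end]
Varint 5: bytes[8:11] = CD 8B 1C -> value 460237 (3 byte(s))
  byte[11]=0x80 cont=1 payload=0x00=0: acc |= 0<<0 -> acc=0 shift=7
  byte[12]=0xA8 cont=1 payload=0x28=40: acc |= 40<<7 -> acc=5120 shift=14
  byte[13]=0x52 cont=0 payload=0x52=82: acc |= 82<<14 -> acc=1348608 shift=21 [end]
Varint 6: bytes[11:14] = 80 A8 52 -> value 1348608 (3 byte(s))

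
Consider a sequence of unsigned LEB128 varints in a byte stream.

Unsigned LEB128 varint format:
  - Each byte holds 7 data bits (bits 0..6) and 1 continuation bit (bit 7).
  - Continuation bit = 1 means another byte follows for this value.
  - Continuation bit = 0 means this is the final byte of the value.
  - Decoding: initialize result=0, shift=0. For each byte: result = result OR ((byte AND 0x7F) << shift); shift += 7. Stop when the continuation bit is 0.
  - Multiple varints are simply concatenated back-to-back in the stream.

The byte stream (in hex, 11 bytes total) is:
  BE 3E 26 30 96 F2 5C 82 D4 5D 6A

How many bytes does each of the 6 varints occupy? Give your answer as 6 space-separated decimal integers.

  byte[0]=0xBE cont=1 payload=0x3E=62: acc |= 62<<0 -> acc=62 shift=7
  byte[1]=0x3E cont=0 payload=0x3E=62: acc |= 62<<7 -> acc=7998 shift=14 [end]
Varint 1: bytes[0:2] = BE 3E -> value 7998 (2 byte(s))
  byte[2]=0x26 cont=0 payload=0x26=38: acc |= 38<<0 -> acc=38 shift=7 [end]
Varint 2: bytes[2:3] = 26 -> value 38 (1 byte(s))
  byte[3]=0x30 cont=0 payload=0x30=48: acc |= 48<<0 -> acc=48 shift=7 [end]
Varint 3: bytes[3:4] = 30 -> value 48 (1 byte(s))
  byte[4]=0x96 cont=1 payload=0x16=22: acc |= 22<<0 -> acc=22 shift=7
  byte[5]=0xF2 cont=1 payload=0x72=114: acc |= 114<<7 -> acc=14614 shift=14
  byte[6]=0x5C cont=0 payload=0x5C=92: acc |= 92<<14 -> acc=1521942 shift=21 [end]
Varint 4: bytes[4:7] = 96 F2 5C -> value 1521942 (3 byte(s))
  byte[7]=0x82 cont=1 payload=0x02=2: acc |= 2<<0 -> acc=2 shift=7
  byte[8]=0xD4 cont=1 payload=0x54=84: acc |= 84<<7 -> acc=10754 shift=14
  byte[9]=0x5D cont=0 payload=0x5D=93: acc |= 93<<14 -> acc=1534466 shift=21 [end]
Varint 5: bytes[7:10] = 82 D4 5D -> value 1534466 (3 byte(s))
  byte[10]=0x6A cont=0 payload=0x6A=106: acc |= 106<<0 -> acc=106 shift=7 [end]
Varint 6: bytes[10:11] = 6A -> value 106 (1 byte(s))

Answer: 2 1 1 3 3 1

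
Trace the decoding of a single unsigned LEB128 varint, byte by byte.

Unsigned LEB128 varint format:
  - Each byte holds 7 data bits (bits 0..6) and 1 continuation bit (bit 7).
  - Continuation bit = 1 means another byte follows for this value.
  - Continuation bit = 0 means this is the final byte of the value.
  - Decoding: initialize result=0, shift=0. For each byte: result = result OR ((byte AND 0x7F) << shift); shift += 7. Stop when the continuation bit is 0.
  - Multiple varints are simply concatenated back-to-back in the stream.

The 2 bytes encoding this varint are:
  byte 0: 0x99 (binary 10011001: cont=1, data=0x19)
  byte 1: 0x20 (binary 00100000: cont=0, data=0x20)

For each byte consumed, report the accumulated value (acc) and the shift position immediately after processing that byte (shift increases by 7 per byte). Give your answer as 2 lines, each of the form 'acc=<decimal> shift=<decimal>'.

byte 0=0x99: payload=0x19=25, contrib = 25<<0 = 25; acc -> 25, shift -> 7
byte 1=0x20: payload=0x20=32, contrib = 32<<7 = 4096; acc -> 4121, shift -> 14

Answer: acc=25 shift=7
acc=4121 shift=14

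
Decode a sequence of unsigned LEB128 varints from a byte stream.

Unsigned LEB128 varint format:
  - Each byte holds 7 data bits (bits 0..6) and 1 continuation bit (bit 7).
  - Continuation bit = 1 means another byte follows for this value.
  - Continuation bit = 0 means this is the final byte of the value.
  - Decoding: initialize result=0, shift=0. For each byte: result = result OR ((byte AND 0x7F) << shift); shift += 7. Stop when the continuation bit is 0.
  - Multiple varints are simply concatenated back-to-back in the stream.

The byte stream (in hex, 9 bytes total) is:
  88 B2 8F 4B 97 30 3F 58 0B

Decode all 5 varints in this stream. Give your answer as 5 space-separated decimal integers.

Answer: 157538568 6167 63 88 11

Derivation:
  byte[0]=0x88 cont=1 payload=0x08=8: acc |= 8<<0 -> acc=8 shift=7
  byte[1]=0xB2 cont=1 payload=0x32=50: acc |= 50<<7 -> acc=6408 shift=14
  byte[2]=0x8F cont=1 payload=0x0F=15: acc |= 15<<14 -> acc=252168 shift=21
  byte[3]=0x4B cont=0 payload=0x4B=75: acc |= 75<<21 -> acc=157538568 shift=28 [end]
Varint 1: bytes[0:4] = 88 B2 8F 4B -> value 157538568 (4 byte(s))
  byte[4]=0x97 cont=1 payload=0x17=23: acc |= 23<<0 -> acc=23 shift=7
  byte[5]=0x30 cont=0 payload=0x30=48: acc |= 48<<7 -> acc=6167 shift=14 [end]
Varint 2: bytes[4:6] = 97 30 -> value 6167 (2 byte(s))
  byte[6]=0x3F cont=0 payload=0x3F=63: acc |= 63<<0 -> acc=63 shift=7 [end]
Varint 3: bytes[6:7] = 3F -> value 63 (1 byte(s))
  byte[7]=0x58 cont=0 payload=0x58=88: acc |= 88<<0 -> acc=88 shift=7 [end]
Varint 4: bytes[7:8] = 58 -> value 88 (1 byte(s))
  byte[8]=0x0B cont=0 payload=0x0B=11: acc |= 11<<0 -> acc=11 shift=7 [end]
Varint 5: bytes[8:9] = 0B -> value 11 (1 byte(s))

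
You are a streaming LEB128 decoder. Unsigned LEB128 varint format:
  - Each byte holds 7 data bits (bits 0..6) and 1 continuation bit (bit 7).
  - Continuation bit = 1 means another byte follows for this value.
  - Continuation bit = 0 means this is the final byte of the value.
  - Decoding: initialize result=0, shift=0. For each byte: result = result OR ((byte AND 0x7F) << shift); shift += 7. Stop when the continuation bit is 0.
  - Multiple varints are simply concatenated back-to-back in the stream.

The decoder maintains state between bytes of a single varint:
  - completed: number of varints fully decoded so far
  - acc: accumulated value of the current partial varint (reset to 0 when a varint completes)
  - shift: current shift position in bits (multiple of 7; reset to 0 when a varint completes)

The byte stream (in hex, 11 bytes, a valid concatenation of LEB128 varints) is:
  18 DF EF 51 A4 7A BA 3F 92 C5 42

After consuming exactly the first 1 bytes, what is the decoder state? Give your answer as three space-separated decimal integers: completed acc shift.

Answer: 1 0 0

Derivation:
byte[0]=0x18 cont=0 payload=0x18: varint #1 complete (value=24); reset -> completed=1 acc=0 shift=0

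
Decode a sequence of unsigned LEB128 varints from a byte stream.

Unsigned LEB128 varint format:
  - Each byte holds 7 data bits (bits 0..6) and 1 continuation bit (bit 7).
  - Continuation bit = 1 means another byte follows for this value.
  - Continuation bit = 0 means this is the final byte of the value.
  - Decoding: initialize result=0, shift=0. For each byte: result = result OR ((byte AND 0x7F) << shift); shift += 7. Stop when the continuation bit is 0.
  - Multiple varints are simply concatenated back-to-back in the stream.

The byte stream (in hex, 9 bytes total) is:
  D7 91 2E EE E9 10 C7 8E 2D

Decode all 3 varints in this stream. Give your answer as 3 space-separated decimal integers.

  byte[0]=0xD7 cont=1 payload=0x57=87: acc |= 87<<0 -> acc=87 shift=7
  byte[1]=0x91 cont=1 payload=0x11=17: acc |= 17<<7 -> acc=2263 shift=14
  byte[2]=0x2E cont=0 payload=0x2E=46: acc |= 46<<14 -> acc=755927 shift=21 [end]
Varint 1: bytes[0:3] = D7 91 2E -> value 755927 (3 byte(s))
  byte[3]=0xEE cont=1 payload=0x6E=110: acc |= 110<<0 -> acc=110 shift=7
  byte[4]=0xE9 cont=1 payload=0x69=105: acc |= 105<<7 -> acc=13550 shift=14
  byte[5]=0x10 cont=0 payload=0x10=16: acc |= 16<<14 -> acc=275694 shift=21 [end]
Varint 2: bytes[3:6] = EE E9 10 -> value 275694 (3 byte(s))
  byte[6]=0xC7 cont=1 payload=0x47=71: acc |= 71<<0 -> acc=71 shift=7
  byte[7]=0x8E cont=1 payload=0x0E=14: acc |= 14<<7 -> acc=1863 shift=14
  byte[8]=0x2D cont=0 payload=0x2D=45: acc |= 45<<14 -> acc=739143 shift=21 [end]
Varint 3: bytes[6:9] = C7 8E 2D -> value 739143 (3 byte(s))

Answer: 755927 275694 739143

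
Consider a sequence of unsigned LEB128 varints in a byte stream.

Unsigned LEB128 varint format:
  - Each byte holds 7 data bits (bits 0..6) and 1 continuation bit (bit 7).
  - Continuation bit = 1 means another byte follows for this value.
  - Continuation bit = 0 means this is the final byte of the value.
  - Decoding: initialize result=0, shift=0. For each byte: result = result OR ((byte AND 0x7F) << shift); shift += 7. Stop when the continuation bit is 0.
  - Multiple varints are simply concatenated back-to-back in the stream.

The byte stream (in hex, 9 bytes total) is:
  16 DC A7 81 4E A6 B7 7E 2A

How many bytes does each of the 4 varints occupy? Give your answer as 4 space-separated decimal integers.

  byte[0]=0x16 cont=0 payload=0x16=22: acc |= 22<<0 -> acc=22 shift=7 [end]
Varint 1: bytes[0:1] = 16 -> value 22 (1 byte(s))
  byte[1]=0xDC cont=1 payload=0x5C=92: acc |= 92<<0 -> acc=92 shift=7
  byte[2]=0xA7 cont=1 payload=0x27=39: acc |= 39<<7 -> acc=5084 shift=14
  byte[3]=0x81 cont=1 payload=0x01=1: acc |= 1<<14 -> acc=21468 shift=21
  byte[4]=0x4E cont=0 payload=0x4E=78: acc |= 78<<21 -> acc=163599324 shift=28 [end]
Varint 2: bytes[1:5] = DC A7 81 4E -> value 163599324 (4 byte(s))
  byte[5]=0xA6 cont=1 payload=0x26=38: acc |= 38<<0 -> acc=38 shift=7
  byte[6]=0xB7 cont=1 payload=0x37=55: acc |= 55<<7 -> acc=7078 shift=14
  byte[7]=0x7E cont=0 payload=0x7E=126: acc |= 126<<14 -> acc=2071462 shift=21 [end]
Varint 3: bytes[5:8] = A6 B7 7E -> value 2071462 (3 byte(s))
  byte[8]=0x2A cont=0 payload=0x2A=42: acc |= 42<<0 -> acc=42 shift=7 [end]
Varint 4: bytes[8:9] = 2A -> value 42 (1 byte(s))

Answer: 1 4 3 1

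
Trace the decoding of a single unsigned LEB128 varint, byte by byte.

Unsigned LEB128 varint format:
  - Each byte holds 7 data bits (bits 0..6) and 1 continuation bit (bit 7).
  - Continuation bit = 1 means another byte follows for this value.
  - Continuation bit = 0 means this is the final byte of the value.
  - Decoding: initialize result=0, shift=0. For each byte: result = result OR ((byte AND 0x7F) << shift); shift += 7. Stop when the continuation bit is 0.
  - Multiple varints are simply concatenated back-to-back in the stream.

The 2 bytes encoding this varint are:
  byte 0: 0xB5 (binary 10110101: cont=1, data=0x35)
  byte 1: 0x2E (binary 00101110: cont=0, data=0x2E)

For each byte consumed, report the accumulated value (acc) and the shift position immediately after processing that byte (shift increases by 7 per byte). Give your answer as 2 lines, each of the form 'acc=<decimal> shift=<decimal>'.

Answer: acc=53 shift=7
acc=5941 shift=14

Derivation:
byte 0=0xB5: payload=0x35=53, contrib = 53<<0 = 53; acc -> 53, shift -> 7
byte 1=0x2E: payload=0x2E=46, contrib = 46<<7 = 5888; acc -> 5941, shift -> 14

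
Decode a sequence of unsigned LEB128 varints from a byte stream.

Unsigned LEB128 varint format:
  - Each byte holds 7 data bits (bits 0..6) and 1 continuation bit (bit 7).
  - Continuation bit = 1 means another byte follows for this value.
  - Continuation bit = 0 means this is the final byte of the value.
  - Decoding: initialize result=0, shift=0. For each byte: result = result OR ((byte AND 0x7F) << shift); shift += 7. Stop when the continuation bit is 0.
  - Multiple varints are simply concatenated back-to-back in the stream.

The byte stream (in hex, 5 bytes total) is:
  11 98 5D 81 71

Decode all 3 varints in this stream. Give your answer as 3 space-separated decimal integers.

Answer: 17 11928 14465

Derivation:
  byte[0]=0x11 cont=0 payload=0x11=17: acc |= 17<<0 -> acc=17 shift=7 [end]
Varint 1: bytes[0:1] = 11 -> value 17 (1 byte(s))
  byte[1]=0x98 cont=1 payload=0x18=24: acc |= 24<<0 -> acc=24 shift=7
  byte[2]=0x5D cont=0 payload=0x5D=93: acc |= 93<<7 -> acc=11928 shift=14 [end]
Varint 2: bytes[1:3] = 98 5D -> value 11928 (2 byte(s))
  byte[3]=0x81 cont=1 payload=0x01=1: acc |= 1<<0 -> acc=1 shift=7
  byte[4]=0x71 cont=0 payload=0x71=113: acc |= 113<<7 -> acc=14465 shift=14 [end]
Varint 3: bytes[3:5] = 81 71 -> value 14465 (2 byte(s))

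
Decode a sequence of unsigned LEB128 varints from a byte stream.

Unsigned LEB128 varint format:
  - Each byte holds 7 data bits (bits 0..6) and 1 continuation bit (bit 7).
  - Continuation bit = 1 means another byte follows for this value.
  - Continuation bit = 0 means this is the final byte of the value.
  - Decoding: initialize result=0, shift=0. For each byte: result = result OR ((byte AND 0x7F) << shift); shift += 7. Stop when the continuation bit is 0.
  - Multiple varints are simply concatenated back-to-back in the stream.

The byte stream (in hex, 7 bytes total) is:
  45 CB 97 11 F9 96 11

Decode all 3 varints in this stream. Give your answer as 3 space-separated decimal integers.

  byte[0]=0x45 cont=0 payload=0x45=69: acc |= 69<<0 -> acc=69 shift=7 [end]
Varint 1: bytes[0:1] = 45 -> value 69 (1 byte(s))
  byte[1]=0xCB cont=1 payload=0x4B=75: acc |= 75<<0 -> acc=75 shift=7
  byte[2]=0x97 cont=1 payload=0x17=23: acc |= 23<<7 -> acc=3019 shift=14
  byte[3]=0x11 cont=0 payload=0x11=17: acc |= 17<<14 -> acc=281547 shift=21 [end]
Varint 2: bytes[1:4] = CB 97 11 -> value 281547 (3 byte(s))
  byte[4]=0xF9 cont=1 payload=0x79=121: acc |= 121<<0 -> acc=121 shift=7
  byte[5]=0x96 cont=1 payload=0x16=22: acc |= 22<<7 -> acc=2937 shift=14
  byte[6]=0x11 cont=0 payload=0x11=17: acc |= 17<<14 -> acc=281465 shift=21 [end]
Varint 3: bytes[4:7] = F9 96 11 -> value 281465 (3 byte(s))

Answer: 69 281547 281465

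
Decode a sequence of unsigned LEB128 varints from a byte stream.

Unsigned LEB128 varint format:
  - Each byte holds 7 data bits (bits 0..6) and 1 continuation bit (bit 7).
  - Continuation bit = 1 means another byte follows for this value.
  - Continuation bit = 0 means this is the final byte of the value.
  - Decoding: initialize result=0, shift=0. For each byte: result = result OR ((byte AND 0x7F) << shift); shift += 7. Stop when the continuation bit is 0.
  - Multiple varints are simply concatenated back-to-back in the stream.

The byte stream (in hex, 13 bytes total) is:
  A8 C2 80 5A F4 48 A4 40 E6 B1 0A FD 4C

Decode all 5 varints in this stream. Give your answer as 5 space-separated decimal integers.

Answer: 188752168 9332 8228 170214 9853

Derivation:
  byte[0]=0xA8 cont=1 payload=0x28=40: acc |= 40<<0 -> acc=40 shift=7
  byte[1]=0xC2 cont=1 payload=0x42=66: acc |= 66<<7 -> acc=8488 shift=14
  byte[2]=0x80 cont=1 payload=0x00=0: acc |= 0<<14 -> acc=8488 shift=21
  byte[3]=0x5A cont=0 payload=0x5A=90: acc |= 90<<21 -> acc=188752168 shift=28 [end]
Varint 1: bytes[0:4] = A8 C2 80 5A -> value 188752168 (4 byte(s))
  byte[4]=0xF4 cont=1 payload=0x74=116: acc |= 116<<0 -> acc=116 shift=7
  byte[5]=0x48 cont=0 payload=0x48=72: acc |= 72<<7 -> acc=9332 shift=14 [end]
Varint 2: bytes[4:6] = F4 48 -> value 9332 (2 byte(s))
  byte[6]=0xA4 cont=1 payload=0x24=36: acc |= 36<<0 -> acc=36 shift=7
  byte[7]=0x40 cont=0 payload=0x40=64: acc |= 64<<7 -> acc=8228 shift=14 [end]
Varint 3: bytes[6:8] = A4 40 -> value 8228 (2 byte(s))
  byte[8]=0xE6 cont=1 payload=0x66=102: acc |= 102<<0 -> acc=102 shift=7
  byte[9]=0xB1 cont=1 payload=0x31=49: acc |= 49<<7 -> acc=6374 shift=14
  byte[10]=0x0A cont=0 payload=0x0A=10: acc |= 10<<14 -> acc=170214 shift=21 [end]
Varint 4: bytes[8:11] = E6 B1 0A -> value 170214 (3 byte(s))
  byte[11]=0xFD cont=1 payload=0x7D=125: acc |= 125<<0 -> acc=125 shift=7
  byte[12]=0x4C cont=0 payload=0x4C=76: acc |= 76<<7 -> acc=9853 shift=14 [end]
Varint 5: bytes[11:13] = FD 4C -> value 9853 (2 byte(s))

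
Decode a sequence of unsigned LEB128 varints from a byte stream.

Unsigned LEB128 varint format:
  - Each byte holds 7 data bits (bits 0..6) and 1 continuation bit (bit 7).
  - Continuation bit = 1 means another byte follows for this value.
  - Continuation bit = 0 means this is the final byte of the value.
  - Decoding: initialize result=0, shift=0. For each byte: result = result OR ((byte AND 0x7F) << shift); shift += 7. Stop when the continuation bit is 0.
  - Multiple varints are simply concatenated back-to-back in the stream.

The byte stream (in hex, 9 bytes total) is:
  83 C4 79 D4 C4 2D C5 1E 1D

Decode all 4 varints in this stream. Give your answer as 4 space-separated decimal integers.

  byte[0]=0x83 cont=1 payload=0x03=3: acc |= 3<<0 -> acc=3 shift=7
  byte[1]=0xC4 cont=1 payload=0x44=68: acc |= 68<<7 -> acc=8707 shift=14
  byte[2]=0x79 cont=0 payload=0x79=121: acc |= 121<<14 -> acc=1991171 shift=21 [end]
Varint 1: bytes[0:3] = 83 C4 79 -> value 1991171 (3 byte(s))
  byte[3]=0xD4 cont=1 payload=0x54=84: acc |= 84<<0 -> acc=84 shift=7
  byte[4]=0xC4 cont=1 payload=0x44=68: acc |= 68<<7 -> acc=8788 shift=14
  byte[5]=0x2D cont=0 payload=0x2D=45: acc |= 45<<14 -> acc=746068 shift=21 [end]
Varint 2: bytes[3:6] = D4 C4 2D -> value 746068 (3 byte(s))
  byte[6]=0xC5 cont=1 payload=0x45=69: acc |= 69<<0 -> acc=69 shift=7
  byte[7]=0x1E cont=0 payload=0x1E=30: acc |= 30<<7 -> acc=3909 shift=14 [end]
Varint 3: bytes[6:8] = C5 1E -> value 3909 (2 byte(s))
  byte[8]=0x1D cont=0 payload=0x1D=29: acc |= 29<<0 -> acc=29 shift=7 [end]
Varint 4: bytes[8:9] = 1D -> value 29 (1 byte(s))

Answer: 1991171 746068 3909 29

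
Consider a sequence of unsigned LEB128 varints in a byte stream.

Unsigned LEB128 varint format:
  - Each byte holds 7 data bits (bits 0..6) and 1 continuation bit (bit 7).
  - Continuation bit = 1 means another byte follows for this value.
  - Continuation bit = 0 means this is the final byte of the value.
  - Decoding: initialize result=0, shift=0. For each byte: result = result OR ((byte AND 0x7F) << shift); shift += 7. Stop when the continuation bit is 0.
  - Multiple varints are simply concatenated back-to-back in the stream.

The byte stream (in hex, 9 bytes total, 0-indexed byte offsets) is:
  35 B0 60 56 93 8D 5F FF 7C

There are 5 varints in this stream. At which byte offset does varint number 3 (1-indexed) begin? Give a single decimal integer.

  byte[0]=0x35 cont=0 payload=0x35=53: acc |= 53<<0 -> acc=53 shift=7 [end]
Varint 1: bytes[0:1] = 35 -> value 53 (1 byte(s))
  byte[1]=0xB0 cont=1 payload=0x30=48: acc |= 48<<0 -> acc=48 shift=7
  byte[2]=0x60 cont=0 payload=0x60=96: acc |= 96<<7 -> acc=12336 shift=14 [end]
Varint 2: bytes[1:3] = B0 60 -> value 12336 (2 byte(s))
  byte[3]=0x56 cont=0 payload=0x56=86: acc |= 86<<0 -> acc=86 shift=7 [end]
Varint 3: bytes[3:4] = 56 -> value 86 (1 byte(s))
  byte[4]=0x93 cont=1 payload=0x13=19: acc |= 19<<0 -> acc=19 shift=7
  byte[5]=0x8D cont=1 payload=0x0D=13: acc |= 13<<7 -> acc=1683 shift=14
  byte[6]=0x5F cont=0 payload=0x5F=95: acc |= 95<<14 -> acc=1558163 shift=21 [end]
Varint 4: bytes[4:7] = 93 8D 5F -> value 1558163 (3 byte(s))
  byte[7]=0xFF cont=1 payload=0x7F=127: acc |= 127<<0 -> acc=127 shift=7
  byte[8]=0x7C cont=0 payload=0x7C=124: acc |= 124<<7 -> acc=15999 shift=14 [end]
Varint 5: bytes[7:9] = FF 7C -> value 15999 (2 byte(s))

Answer: 3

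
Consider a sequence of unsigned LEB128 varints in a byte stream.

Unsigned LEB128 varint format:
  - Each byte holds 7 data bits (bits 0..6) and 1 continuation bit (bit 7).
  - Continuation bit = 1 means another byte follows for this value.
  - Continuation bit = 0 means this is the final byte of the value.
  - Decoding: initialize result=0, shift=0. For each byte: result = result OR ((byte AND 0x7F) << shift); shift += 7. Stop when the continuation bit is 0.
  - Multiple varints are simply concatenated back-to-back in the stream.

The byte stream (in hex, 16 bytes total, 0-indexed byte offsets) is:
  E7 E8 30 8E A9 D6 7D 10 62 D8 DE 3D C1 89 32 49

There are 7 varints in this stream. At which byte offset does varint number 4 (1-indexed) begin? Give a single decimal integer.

Answer: 8

Derivation:
  byte[0]=0xE7 cont=1 payload=0x67=103: acc |= 103<<0 -> acc=103 shift=7
  byte[1]=0xE8 cont=1 payload=0x68=104: acc |= 104<<7 -> acc=13415 shift=14
  byte[2]=0x30 cont=0 payload=0x30=48: acc |= 48<<14 -> acc=799847 shift=21 [end]
Varint 1: bytes[0:3] = E7 E8 30 -> value 799847 (3 byte(s))
  byte[3]=0x8E cont=1 payload=0x0E=14: acc |= 14<<0 -> acc=14 shift=7
  byte[4]=0xA9 cont=1 payload=0x29=41: acc |= 41<<7 -> acc=5262 shift=14
  byte[5]=0xD6 cont=1 payload=0x56=86: acc |= 86<<14 -> acc=1414286 shift=21
  byte[6]=0x7D cont=0 payload=0x7D=125: acc |= 125<<21 -> acc=263558286 shift=28 [end]
Varint 2: bytes[3:7] = 8E A9 D6 7D -> value 263558286 (4 byte(s))
  byte[7]=0x10 cont=0 payload=0x10=16: acc |= 16<<0 -> acc=16 shift=7 [end]
Varint 3: bytes[7:8] = 10 -> value 16 (1 byte(s))
  byte[8]=0x62 cont=0 payload=0x62=98: acc |= 98<<0 -> acc=98 shift=7 [end]
Varint 4: bytes[8:9] = 62 -> value 98 (1 byte(s))
  byte[9]=0xD8 cont=1 payload=0x58=88: acc |= 88<<0 -> acc=88 shift=7
  byte[10]=0xDE cont=1 payload=0x5E=94: acc |= 94<<7 -> acc=12120 shift=14
  byte[11]=0x3D cont=0 payload=0x3D=61: acc |= 61<<14 -> acc=1011544 shift=21 [end]
Varint 5: bytes[9:12] = D8 DE 3D -> value 1011544 (3 byte(s))
  byte[12]=0xC1 cont=1 payload=0x41=65: acc |= 65<<0 -> acc=65 shift=7
  byte[13]=0x89 cont=1 payload=0x09=9: acc |= 9<<7 -> acc=1217 shift=14
  byte[14]=0x32 cont=0 payload=0x32=50: acc |= 50<<14 -> acc=820417 shift=21 [end]
Varint 6: bytes[12:15] = C1 89 32 -> value 820417 (3 byte(s))
  byte[15]=0x49 cont=0 payload=0x49=73: acc |= 73<<0 -> acc=73 shift=7 [end]
Varint 7: bytes[15:16] = 49 -> value 73 (1 byte(s))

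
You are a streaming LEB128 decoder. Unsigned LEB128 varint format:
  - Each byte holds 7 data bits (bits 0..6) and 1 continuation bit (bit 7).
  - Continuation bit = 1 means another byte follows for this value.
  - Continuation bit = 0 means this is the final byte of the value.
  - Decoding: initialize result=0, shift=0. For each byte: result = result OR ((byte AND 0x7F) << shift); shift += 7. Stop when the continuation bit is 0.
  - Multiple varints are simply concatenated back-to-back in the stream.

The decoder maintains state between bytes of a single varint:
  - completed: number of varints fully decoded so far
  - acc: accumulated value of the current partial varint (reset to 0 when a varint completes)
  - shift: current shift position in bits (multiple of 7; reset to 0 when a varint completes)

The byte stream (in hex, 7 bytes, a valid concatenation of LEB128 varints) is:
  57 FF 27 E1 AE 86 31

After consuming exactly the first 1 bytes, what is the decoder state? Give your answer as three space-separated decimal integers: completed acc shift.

byte[0]=0x57 cont=0 payload=0x57: varint #1 complete (value=87); reset -> completed=1 acc=0 shift=0

Answer: 1 0 0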